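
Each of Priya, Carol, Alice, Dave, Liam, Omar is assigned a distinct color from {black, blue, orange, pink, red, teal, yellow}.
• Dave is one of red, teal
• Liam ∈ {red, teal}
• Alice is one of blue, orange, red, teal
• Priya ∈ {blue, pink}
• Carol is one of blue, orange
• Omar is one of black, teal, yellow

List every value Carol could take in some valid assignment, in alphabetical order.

blue, orange

Dave and Liam between them cover only {red, teal} — a naked pair. Remove those values from Alice, Omar.
Carol and Alice share exactly the 2 values {blue, orange}; by pigeonhole those values go to them, so strike blue, orange from Priya.
Priya has just one choice, so Priya = pink.
No further eliminations apply; Carol can still be any of blue, orange.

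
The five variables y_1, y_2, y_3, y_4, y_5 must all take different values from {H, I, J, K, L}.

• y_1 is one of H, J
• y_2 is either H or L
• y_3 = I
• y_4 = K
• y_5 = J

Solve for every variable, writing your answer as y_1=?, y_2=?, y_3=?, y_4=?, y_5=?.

y_1=H, y_2=L, y_3=I, y_4=K, y_5=J

y_3 must be I (only option left).
y_4's domain is down to {K}, so y_4 = K.
y_5's domain is down to {J}, so y_5 = J. So y_1 can't be J.
y_1 has just one choice, so y_1 = H. Remove H from y_2.
y_2 must be L (only option left).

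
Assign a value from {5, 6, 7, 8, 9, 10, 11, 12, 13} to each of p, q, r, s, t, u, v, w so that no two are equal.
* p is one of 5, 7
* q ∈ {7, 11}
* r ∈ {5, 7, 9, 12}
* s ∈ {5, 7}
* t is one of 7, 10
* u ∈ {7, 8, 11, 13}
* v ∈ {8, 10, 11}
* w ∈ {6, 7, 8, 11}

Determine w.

p and s share exactly the 2 values {5, 7}; by pigeonhole those values go to them, so strike 5, 7 from q, r, t, u, w.
q must be 11 (only option left). Strike 11 from u, v, w.
That leaves t = 10. Remove 10 from v.
v's domain is down to {8}, so v = 8. Strike 8 from u, w.
So w = 6.

6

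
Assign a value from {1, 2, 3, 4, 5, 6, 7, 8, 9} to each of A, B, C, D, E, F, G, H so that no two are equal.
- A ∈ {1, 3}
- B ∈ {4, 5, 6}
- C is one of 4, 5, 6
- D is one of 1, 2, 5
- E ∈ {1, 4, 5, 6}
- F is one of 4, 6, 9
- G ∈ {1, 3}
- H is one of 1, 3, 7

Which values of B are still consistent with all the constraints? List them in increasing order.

The 8 variables draw from only 8 values {1, 2, 3, 4, 5, 6, 7, 9}, so each is used; only D can be 2, hence D = 2.
The 7 still-open variables together cover exactly {1, 3, 4, 5, 6, 7, 9} — 7 values for 7 variables — and 7 appears only in H's list, so H = 7.
Among the 6 still-open variables, 9 fits only F (and all 6 values in {1, 3, 4, 5, 6, 9} must be used), so F = 9.
The 2 variables A and G are confined to {1, 3}, which locks those values in; drop them from E.
No further eliminations apply; B can still be any of 4, 5, 6.

4, 5, 6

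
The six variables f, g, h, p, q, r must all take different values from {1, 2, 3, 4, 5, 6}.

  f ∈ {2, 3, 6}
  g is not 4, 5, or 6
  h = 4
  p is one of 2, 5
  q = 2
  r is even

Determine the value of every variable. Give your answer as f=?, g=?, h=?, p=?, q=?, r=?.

h must be 4 (only option left). Remove 4 from r.
q's domain is down to {2}, so q = 2. Remove 2 from f, g, p, r.
r has just one choice, so r = 6. Strike 6 from f.
f has just one choice, so f = 3. Remove 3 from g.
g's domain is down to {1}, so g = 1.
p has just one choice, so p = 5.

f=3, g=1, h=4, p=5, q=2, r=6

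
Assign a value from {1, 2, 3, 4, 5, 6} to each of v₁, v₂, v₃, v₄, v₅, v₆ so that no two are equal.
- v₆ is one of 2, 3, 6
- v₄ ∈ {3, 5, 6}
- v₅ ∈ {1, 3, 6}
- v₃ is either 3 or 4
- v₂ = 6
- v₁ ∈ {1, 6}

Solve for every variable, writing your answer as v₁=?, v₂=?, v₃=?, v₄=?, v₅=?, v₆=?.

v₂ must be 6 (only option left). So v₁, v₄, v₅, v₆ can't be 6.
That leaves v₁ = 1. Remove 1 from v₅.
v₅ must be 3 (only option left). Strike 3 from v₃, v₄, v₆.
v₆ must be 2 (only option left).
That leaves v₃ = 4.
v₄ has just one choice, so v₄ = 5.

v₁=1, v₂=6, v₃=4, v₄=5, v₅=3, v₆=2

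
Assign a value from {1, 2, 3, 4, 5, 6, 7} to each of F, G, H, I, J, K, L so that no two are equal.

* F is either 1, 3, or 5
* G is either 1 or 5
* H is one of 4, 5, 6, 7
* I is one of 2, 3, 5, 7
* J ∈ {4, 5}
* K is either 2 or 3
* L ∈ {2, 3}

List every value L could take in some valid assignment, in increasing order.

2, 3

The 7 variables draw from only 7 values {1, 2, 3, 4, 5, 6, 7}, so each is used; only H can be 6, hence H = 6.
The 6 still-open variables draw from only 6 values {1, 2, 3, 4, 5, 7}, so each is used; only J can be 4, hence J = 4.
The 5 still-open variables together cover exactly {1, 2, 3, 5, 7} — 5 values for 5 variables — and 7 appears only in I's list, so I = 7.
K and L share exactly the 2 values {2, 3}; by pigeonhole those values go to them, so strike 2, 3 from F.
No further eliminations apply; L can still be any of 2, 3.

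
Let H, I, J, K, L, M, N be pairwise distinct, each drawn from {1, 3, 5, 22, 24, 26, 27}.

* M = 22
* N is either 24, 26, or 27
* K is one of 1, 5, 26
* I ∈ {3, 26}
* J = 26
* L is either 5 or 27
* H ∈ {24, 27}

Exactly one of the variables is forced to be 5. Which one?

J must be 26 (only option left). Strike 26 from I, K, N.
That leaves M = 22.
I has just one choice, so I = 3.
The 4 still-open variables together cover exactly {1, 5, 24, 27} — 4 values for 4 variables — and 1 appears only in K's list, so K = 1.
Among the 3 still-open variables, 5 fits only L (and all 3 values in {5, 24, 27} must be used), so L = 5.

L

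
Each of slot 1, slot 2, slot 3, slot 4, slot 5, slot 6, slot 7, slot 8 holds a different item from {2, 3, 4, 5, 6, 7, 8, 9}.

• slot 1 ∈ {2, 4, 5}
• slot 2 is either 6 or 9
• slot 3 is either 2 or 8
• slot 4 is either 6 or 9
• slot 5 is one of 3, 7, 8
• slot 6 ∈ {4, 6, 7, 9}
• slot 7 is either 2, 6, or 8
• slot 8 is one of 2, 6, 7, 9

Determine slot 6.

The 8 variables draw from only 8 values {2, 3, 4, 5, 6, 7, 8, 9}, so each is used; only slot 5 can be 3, hence slot 5 = 3.
The 7 still-open variables draw from only 7 values {2, 4, 5, 6, 7, 8, 9}, so each is used; only slot 1 can be 5, hence slot 1 = 5.
Among the 6 still-open variables, 4 fits only slot 6 (and all 6 values in {2, 4, 6, 7, 8, 9} must be used), so slot 6 = 4.

4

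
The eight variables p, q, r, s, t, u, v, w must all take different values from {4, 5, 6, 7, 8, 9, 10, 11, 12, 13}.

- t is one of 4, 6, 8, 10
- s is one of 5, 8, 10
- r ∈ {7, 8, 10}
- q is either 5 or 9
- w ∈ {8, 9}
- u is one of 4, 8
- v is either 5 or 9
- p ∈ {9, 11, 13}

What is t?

6

The 2 variables q and v are confined to {5, 9}, which locks those values in; drop them from p, s, w.
w must be 8 (only option left). Eliminate 8 elsewhere: r, s, t, u.
s has just one choice, so s = 10. So r, t can't be 10.
u has just one choice, so u = 4. Eliminate 4 elsewhere: t.
So t = 6.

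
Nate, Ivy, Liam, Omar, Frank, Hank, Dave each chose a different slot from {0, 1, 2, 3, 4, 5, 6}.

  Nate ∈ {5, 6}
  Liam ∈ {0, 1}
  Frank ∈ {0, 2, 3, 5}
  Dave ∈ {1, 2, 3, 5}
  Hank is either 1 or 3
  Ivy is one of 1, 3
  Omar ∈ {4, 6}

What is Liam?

0

Among the 7 variables, 4 fits only Omar (and all 7 values in {0, 1, 2, 3, 4, 5, 6} must be used), so Omar = 4.
The 6 still-open variables together cover exactly {0, 1, 2, 3, 5, 6} — 6 values for 6 variables — and 6 appears only in Nate's list, so Nate = 6.
Ivy and Hank between them cover only {1, 3} — a naked pair. Remove those values from Liam, Frank, Dave.
So Liam = 0.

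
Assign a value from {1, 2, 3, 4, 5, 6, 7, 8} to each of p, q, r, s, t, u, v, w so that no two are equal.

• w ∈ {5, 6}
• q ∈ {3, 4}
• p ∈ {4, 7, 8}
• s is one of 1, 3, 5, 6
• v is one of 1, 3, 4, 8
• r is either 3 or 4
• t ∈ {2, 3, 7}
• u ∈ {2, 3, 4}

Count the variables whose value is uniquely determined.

q and r between them cover only {3, 4} — a naked pair. Remove those values from p, s, t, u, v.
u has just one choice, so u = 2. So t can't be 2.
That leaves t = 7. Remove 7 from p.
p has just one choice, so p = 8. Remove 8 from v.
v's domain is down to {1}, so v = 1. Eliminate 1 elsewhere: s.
Determined: p=8, t=7, u=2, v=1. The other variables each still have more than one consistent value. That makes 4.

4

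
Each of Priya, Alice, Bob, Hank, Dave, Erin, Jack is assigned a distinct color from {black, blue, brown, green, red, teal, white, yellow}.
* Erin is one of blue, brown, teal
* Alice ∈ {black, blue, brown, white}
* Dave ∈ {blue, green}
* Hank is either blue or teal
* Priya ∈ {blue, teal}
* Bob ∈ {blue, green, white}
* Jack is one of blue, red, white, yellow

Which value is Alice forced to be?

black

Priya and Hank between them cover only {blue, teal} — a naked pair. Remove those values from Alice, Bob, Dave, Erin, Jack.
That leaves Dave = green. So Bob can't be green.
Erin must be brown (only option left). Strike brown from Alice.
Bob's domain is down to {white}, so Bob = white. Strike white from Alice, Jack.
So Alice = black.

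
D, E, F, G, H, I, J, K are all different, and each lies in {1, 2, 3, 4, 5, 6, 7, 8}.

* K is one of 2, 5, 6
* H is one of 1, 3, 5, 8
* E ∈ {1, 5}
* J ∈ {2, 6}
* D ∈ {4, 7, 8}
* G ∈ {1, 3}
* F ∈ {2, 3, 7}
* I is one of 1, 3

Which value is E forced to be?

The 8 variables draw from only 8 values {1, 2, 3, 4, 5, 6, 7, 8}, so each is used; only D can be 4, hence D = 4.
Among the 7 still-open variables, 7 fits only F (and all 7 values in {1, 2, 3, 5, 6, 7, 8} must be used), so F = 7.
The 6 still-open variables draw from only 6 values {1, 2, 3, 5, 6, 8}, so each is used; only H can be 8, hence H = 8.
G and I share exactly the 2 values {1, 3}; by pigeonhole those values go to them, so strike 1, 3 from E.
So E = 5.

5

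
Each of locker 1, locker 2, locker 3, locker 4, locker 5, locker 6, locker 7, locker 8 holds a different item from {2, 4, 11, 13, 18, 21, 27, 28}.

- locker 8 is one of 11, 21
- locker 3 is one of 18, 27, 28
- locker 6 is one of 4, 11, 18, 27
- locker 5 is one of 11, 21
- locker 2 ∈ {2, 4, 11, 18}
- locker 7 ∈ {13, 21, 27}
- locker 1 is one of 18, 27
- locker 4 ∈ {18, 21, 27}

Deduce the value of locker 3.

28

The 8 variables draw from only 8 values {2, 4, 11, 13, 18, 21, 27, 28}, so each is used; only locker 2 can be 2, hence locker 2 = 2.
Among the 7 still-open variables, 4 fits only locker 6 (and all 7 values in {4, 11, 13, 18, 21, 27, 28} must be used), so locker 6 = 4.
The 6 still-open variables together cover exactly {11, 13, 18, 21, 27, 28} — 6 values for 6 variables — and 13 appears only in locker 7's list, so locker 7 = 13.
Among the 5 still-open variables, 28 fits only locker 3 (and all 5 values in {11, 18, 21, 27, 28} must be used), so locker 3 = 28.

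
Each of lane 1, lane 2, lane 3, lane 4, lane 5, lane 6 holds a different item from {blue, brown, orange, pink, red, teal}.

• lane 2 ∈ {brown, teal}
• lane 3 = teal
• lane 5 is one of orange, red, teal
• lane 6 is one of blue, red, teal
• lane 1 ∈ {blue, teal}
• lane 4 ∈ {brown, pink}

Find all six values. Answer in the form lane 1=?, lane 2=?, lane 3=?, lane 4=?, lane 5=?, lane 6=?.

lane 3's domain is down to {teal}, so lane 3 = teal. Eliminate teal elsewhere: lane 1, lane 2, lane 5, lane 6.
lane 1 must be blue (only option left). Remove blue from lane 6.
lane 2 must be brown (only option left). Remove brown from lane 4.
That leaves lane 4 = pink.
That leaves lane 6 = red. Strike red from lane 5.
lane 5 has just one choice, so lane 5 = orange.

lane 1=blue, lane 2=brown, lane 3=teal, lane 4=pink, lane 5=orange, lane 6=red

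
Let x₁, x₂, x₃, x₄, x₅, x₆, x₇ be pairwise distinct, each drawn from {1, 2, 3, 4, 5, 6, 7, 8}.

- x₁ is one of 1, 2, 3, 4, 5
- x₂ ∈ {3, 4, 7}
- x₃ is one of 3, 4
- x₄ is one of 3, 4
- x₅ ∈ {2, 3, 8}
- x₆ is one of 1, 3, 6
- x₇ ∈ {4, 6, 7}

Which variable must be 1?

x₃ and x₄ share exactly the 2 values {3, 4}; by pigeonhole those values go to them, so strike 3, 4 from x₁, x₂, x₅, x₆, x₇.
That leaves x₂ = 7. So x₇ can't be 7.
x₇ must be 6 (only option left). Eliminate 6 elsewhere: x₆.
So 1 goes to x₆.

x₆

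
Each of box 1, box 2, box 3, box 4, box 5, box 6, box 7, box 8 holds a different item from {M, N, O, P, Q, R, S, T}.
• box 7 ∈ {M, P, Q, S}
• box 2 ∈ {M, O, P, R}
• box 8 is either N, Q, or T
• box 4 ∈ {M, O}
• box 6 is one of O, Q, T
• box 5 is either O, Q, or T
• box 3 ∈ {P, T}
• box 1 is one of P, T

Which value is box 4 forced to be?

M

The 8 variables together cover exactly {M, N, O, P, Q, R, S, T} — 8 values for 8 variables — and N appears only in box 8's list, so box 8 = N.
The 7 still-open variables draw from only 7 values {M, O, P, Q, R, S, T}, so each is used; only box 2 can be R, hence box 2 = R.
Among the 6 still-open variables, S fits only box 7 (and all 6 values in {M, O, P, Q, S, T} must be used), so box 7 = S.
The 5 still-open variables together cover exactly {M, O, P, Q, T} — 5 values for 5 variables — and M appears only in box 4's list, so box 4 = M.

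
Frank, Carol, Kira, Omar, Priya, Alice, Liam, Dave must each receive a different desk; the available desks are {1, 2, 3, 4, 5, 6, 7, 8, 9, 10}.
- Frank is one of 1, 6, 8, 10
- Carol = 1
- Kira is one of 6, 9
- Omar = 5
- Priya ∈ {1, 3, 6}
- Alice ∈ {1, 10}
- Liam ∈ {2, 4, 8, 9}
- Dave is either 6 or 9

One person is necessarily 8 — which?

Frank

Carol has just one choice, so Carol = 1. Strike 1 from Frank, Priya, Alice.
Omar's domain is down to {5}, so Omar = 5.
That leaves Alice = 10. Strike 10 from Frank.
Kira and Dave between them cover only {6, 9} — a naked pair. Remove those values from Frank, Priya, Liam.
So 8 goes to Frank.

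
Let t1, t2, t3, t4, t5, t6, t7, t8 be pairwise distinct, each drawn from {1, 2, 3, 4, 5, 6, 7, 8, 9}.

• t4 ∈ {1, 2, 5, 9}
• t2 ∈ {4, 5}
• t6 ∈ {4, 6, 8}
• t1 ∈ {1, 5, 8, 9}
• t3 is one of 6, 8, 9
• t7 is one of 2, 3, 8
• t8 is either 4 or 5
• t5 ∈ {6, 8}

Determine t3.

9

The 8 variables draw from only 8 values {1, 2, 3, 4, 5, 6, 8, 9}, so each is used; only t7 can be 3, hence t7 = 3.
Among the 7 still-open variables, 2 fits only t4 (and all 7 values in {1, 2, 4, 5, 6, 8, 9} must be used), so t4 = 2.
The 6 still-open variables together cover exactly {1, 4, 5, 6, 8, 9} — 6 values for 6 variables — and 1 appears only in t1's list, so t1 = 1.
The 5 still-open variables draw from only 5 values {4, 5, 6, 8, 9}, so each is used; only t3 can be 9, hence t3 = 9.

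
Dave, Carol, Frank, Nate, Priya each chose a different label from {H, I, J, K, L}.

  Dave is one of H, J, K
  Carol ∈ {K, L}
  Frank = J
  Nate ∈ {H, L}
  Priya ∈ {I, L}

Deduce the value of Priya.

Frank has just one choice, so Frank = J. Eliminate J elsewhere: Dave.
The 4 still-open variables draw from only 4 values {H, I, K, L}, so each is used; only Priya can be I, hence Priya = I.

I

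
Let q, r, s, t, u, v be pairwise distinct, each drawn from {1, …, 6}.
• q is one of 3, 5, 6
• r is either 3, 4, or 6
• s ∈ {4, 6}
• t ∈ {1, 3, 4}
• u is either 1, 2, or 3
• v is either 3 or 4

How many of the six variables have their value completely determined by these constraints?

The 6 variables together cover exactly {1, 2, 3, 4, 5, 6} — 6 values for 6 variables — and 2 appears only in u's list, so u = 2.
Among the 5 still-open variables, 1 fits only t (and all 5 values in {1, 3, 4, 5, 6} must be used), so t = 1.
Among the 4 still-open variables, 5 fits only q (and all 4 values in {3, 4, 5, 6} must be used), so q = 5.
Determined: q=5, t=1, u=2. The other variables each still have more than one consistent value. That makes 3.

3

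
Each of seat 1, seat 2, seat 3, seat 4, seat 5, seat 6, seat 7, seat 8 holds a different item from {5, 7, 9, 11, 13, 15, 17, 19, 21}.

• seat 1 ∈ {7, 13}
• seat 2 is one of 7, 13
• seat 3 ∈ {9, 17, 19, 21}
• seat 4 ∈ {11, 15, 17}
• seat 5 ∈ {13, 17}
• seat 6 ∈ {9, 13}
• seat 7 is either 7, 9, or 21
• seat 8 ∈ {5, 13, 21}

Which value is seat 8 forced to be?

seat 1 and seat 2 share exactly the 2 values {7, 13}; by pigeonhole those values go to them, so strike 7, 13 from seat 5, seat 6, seat 7, seat 8.
That leaves seat 5 = 17. So seat 3, seat 4 can't be 17.
seat 6's domain is down to {9}, so seat 6 = 9. Remove 9 from seat 3, seat 7.
seat 7's domain is down to {21}, so seat 7 = 21. Remove 21 from seat 3, seat 8.
So seat 8 = 5.

5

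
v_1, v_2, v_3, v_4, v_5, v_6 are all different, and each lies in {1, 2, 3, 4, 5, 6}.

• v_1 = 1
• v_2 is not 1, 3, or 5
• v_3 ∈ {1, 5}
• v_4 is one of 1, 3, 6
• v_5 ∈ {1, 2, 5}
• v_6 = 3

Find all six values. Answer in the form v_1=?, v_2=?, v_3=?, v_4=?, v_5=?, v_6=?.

v_1=1, v_2=4, v_3=5, v_4=6, v_5=2, v_6=3

v_1 must be 1 (only option left). Remove 1 from v_3, v_4, v_5.
That leaves v_3 = 5. Eliminate 5 elsewhere: v_5.
v_5 must be 2 (only option left). Strike 2 from v_2.
That leaves v_6 = 3. Strike 3 from v_4.
That leaves v_4 = 6. Eliminate 6 elsewhere: v_2.
That leaves v_2 = 4.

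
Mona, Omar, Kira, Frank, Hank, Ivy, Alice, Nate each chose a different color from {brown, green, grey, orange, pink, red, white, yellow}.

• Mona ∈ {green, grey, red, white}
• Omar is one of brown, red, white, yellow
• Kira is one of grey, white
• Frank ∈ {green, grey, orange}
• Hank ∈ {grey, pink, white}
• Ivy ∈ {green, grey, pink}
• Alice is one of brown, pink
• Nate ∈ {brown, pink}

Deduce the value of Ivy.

The 8 variables draw from only 8 values {brown, green, grey, orange, pink, red, white, yellow}, so each is used; only Frank can be orange, hence Frank = orange.
Among the 7 still-open variables, yellow fits only Omar (and all 7 values in {brown, green, grey, pink, red, white, yellow} must be used), so Omar = yellow.
The 6 still-open variables together cover exactly {brown, green, grey, pink, red, white} — 6 values for 6 variables — and red appears only in Mona's list, so Mona = red.
The 5 still-open variables draw from only 5 values {brown, green, grey, pink, white}, so each is used; only Ivy can be green, hence Ivy = green.

green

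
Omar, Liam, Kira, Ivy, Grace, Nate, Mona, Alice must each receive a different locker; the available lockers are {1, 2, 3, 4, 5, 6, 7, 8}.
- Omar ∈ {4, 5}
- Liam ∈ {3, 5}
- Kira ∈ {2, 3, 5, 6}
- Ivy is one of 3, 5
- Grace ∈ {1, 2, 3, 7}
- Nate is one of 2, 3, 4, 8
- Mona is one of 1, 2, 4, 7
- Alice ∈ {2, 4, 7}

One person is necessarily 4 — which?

Omar

Among the 8 variables, 6 fits only Kira (and all 8 values in {1, 2, 3, 4, 5, 6, 7, 8} must be used), so Kira = 6.
Among the 7 still-open variables, 8 fits only Nate (and all 7 values in {1, 2, 3, 4, 5, 7, 8} must be used), so Nate = 8.
Liam and Ivy share exactly the 2 values {3, 5}; by pigeonhole those values go to them, so strike 3, 5 from Omar, Grace.
So 4 goes to Omar.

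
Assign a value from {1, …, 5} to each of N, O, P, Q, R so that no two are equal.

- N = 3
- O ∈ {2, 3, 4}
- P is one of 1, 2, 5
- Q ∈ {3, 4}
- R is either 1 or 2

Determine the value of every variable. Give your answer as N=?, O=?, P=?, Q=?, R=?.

N=3, O=2, P=5, Q=4, R=1

N's domain is down to {3}, so N = 3. Eliminate 3 elsewhere: O, Q.
That leaves Q = 4. Strike 4 from O.
O must be 2 (only option left). Eliminate 2 elsewhere: P, R.
That leaves R = 1. So P can't be 1.
P has just one choice, so P = 5.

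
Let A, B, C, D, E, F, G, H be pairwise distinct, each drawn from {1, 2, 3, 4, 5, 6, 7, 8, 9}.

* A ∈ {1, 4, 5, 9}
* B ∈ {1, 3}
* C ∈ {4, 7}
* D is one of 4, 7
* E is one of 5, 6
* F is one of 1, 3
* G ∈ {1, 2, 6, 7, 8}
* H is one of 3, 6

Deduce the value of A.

B and F between them cover only {1, 3} — a naked pair. Remove those values from A, G, H.
H has just one choice, so H = 6. Remove 6 from E, G.
That leaves E = 5. Eliminate 5 elsewhere: A.
C and D share exactly the 2 values {4, 7}; by pigeonhole those values go to them, so strike 4, 7 from A, G.
So A = 9.

9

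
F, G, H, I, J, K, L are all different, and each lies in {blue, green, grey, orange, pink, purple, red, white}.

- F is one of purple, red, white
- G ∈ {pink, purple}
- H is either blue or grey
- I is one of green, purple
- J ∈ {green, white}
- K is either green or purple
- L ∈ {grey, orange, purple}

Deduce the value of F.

red

I and K between them cover only {green, purple} — a naked pair. Remove those values from F, G, J, L.
G has just one choice, so G = pink.
J must be white (only option left). Strike white from F.
So F = red.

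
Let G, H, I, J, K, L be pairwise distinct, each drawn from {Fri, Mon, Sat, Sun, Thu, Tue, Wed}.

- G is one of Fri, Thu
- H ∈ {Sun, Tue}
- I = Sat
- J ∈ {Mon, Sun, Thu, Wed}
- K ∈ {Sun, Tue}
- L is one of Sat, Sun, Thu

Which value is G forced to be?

Fri

I's domain is down to {Sat}, so I = Sat. Strike Sat from L.
H and K share exactly the 2 values {Sun, Tue}; by pigeonhole those values go to them, so strike Sun, Tue from J, L.
That leaves L = Thu. Eliminate Thu elsewhere: G, J.
So G = Fri.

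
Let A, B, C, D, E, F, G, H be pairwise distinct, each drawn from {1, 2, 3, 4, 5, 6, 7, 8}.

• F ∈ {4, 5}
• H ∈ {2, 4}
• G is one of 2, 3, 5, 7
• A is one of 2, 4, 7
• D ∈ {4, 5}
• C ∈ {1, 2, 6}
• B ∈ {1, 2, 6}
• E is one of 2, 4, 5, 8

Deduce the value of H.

The 8 variables draw from only 8 values {1, 2, 3, 4, 5, 6, 7, 8}, so each is used; only G can be 3, hence G = 3.
The 7 still-open variables together cover exactly {1, 2, 4, 5, 6, 7, 8} — 7 values for 7 variables — and 7 appears only in A's list, so A = 7.
The 6 still-open variables draw from only 6 values {1, 2, 4, 5, 6, 8}, so each is used; only E can be 8, hence E = 8.
D and F share exactly the 2 values {4, 5}; by pigeonhole those values go to them, so strike 4, 5 from H.
So H = 2.

2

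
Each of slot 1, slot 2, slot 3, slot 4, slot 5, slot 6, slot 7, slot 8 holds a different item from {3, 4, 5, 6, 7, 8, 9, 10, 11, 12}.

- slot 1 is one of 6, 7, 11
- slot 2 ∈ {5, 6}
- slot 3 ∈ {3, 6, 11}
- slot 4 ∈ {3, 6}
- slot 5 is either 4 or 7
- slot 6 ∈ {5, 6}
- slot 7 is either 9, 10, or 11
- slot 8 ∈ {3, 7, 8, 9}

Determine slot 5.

The 2 variables slot 2 and slot 6 are confined to {5, 6}, which locks those values in; drop them from slot 1, slot 3, slot 4.
slot 4 has just one choice, so slot 4 = 3. So slot 3, slot 8 can't be 3.
slot 3 has just one choice, so slot 3 = 11. So slot 1, slot 7 can't be 11.
slot 1 must be 7 (only option left). So slot 5, slot 8 can't be 7.
So slot 5 = 4.

4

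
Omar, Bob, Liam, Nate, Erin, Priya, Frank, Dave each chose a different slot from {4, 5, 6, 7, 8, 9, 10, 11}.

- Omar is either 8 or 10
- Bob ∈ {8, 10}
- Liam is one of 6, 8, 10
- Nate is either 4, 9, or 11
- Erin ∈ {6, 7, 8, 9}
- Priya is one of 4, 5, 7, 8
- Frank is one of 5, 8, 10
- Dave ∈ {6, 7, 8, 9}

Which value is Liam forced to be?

6

The 8 variables together cover exactly {4, 5, 6, 7, 8, 9, 10, 11} — 8 values for 8 variables — and 11 appears only in Nate's list, so Nate = 11.
Among the 7 still-open variables, 4 fits only Priya (and all 7 values in {4, 5, 6, 7, 8, 9, 10} must be used), so Priya = 4.
Among the 6 still-open variables, 5 fits only Frank (and all 6 values in {5, 6, 7, 8, 9, 10} must be used), so Frank = 5.
Omar and Bob share exactly the 2 values {8, 10}; by pigeonhole those values go to them, so strike 8, 10 from Liam, Erin, Dave.
So Liam = 6.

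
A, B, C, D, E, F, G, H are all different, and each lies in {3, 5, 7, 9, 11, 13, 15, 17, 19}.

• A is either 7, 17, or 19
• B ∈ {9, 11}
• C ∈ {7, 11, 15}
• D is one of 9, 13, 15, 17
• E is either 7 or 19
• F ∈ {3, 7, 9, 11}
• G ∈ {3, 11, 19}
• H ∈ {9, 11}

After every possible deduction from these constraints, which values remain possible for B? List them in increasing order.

The 8 variables draw from only 8 values {3, 7, 9, 11, 13, 15, 17, 19}, so each is used; only D can be 13, hence D = 13.
The 7 still-open variables together cover exactly {3, 7, 9, 11, 15, 17, 19} — 7 values for 7 variables — and 15 appears only in C's list, so C = 15.
The 6 still-open variables together cover exactly {3, 7, 9, 11, 17, 19} — 6 values for 6 variables — and 17 appears only in A's list, so A = 17.
B and H share exactly the 2 values {9, 11}; by pigeonhole those values go to them, so strike 9, 11 from F, G.
No further eliminations apply; B can still be any of 9, 11.

9, 11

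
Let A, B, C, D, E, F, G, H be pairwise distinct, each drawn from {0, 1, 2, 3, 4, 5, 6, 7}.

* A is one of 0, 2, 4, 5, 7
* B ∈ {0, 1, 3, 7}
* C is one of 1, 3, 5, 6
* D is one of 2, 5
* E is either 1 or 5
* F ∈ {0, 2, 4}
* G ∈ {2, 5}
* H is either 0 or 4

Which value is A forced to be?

The 8 variables together cover exactly {0, 1, 2, 3, 4, 5, 6, 7} — 8 values for 8 variables — and 6 appears only in C's list, so C = 6.
Among the 7 still-open variables, 3 fits only B (and all 7 values in {0, 1, 2, 3, 4, 5, 7} must be used), so B = 3.
The 6 still-open variables together cover exactly {0, 1, 2, 4, 5, 7} — 6 values for 6 variables — and 1 appears only in E's list, so E = 1.
The 5 still-open variables draw from only 5 values {0, 2, 4, 5, 7}, so each is used; only A can be 7, hence A = 7.

7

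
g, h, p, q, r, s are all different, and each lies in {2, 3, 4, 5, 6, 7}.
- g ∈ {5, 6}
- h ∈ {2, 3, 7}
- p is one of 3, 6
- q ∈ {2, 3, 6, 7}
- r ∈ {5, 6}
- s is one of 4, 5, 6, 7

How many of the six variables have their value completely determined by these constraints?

Among the 6 variables, 4 fits only s (and all 6 values in {2, 3, 4, 5, 6, 7} must be used), so s = 4.
The 2 variables g and r are confined to {5, 6}, which locks those values in; drop them from p, q.
p's domain is down to {3}, so p = 3. Eliminate 3 elsewhere: h, q.
Determined: p=3, s=4. The other variables each still have more than one consistent value. That makes 2.

2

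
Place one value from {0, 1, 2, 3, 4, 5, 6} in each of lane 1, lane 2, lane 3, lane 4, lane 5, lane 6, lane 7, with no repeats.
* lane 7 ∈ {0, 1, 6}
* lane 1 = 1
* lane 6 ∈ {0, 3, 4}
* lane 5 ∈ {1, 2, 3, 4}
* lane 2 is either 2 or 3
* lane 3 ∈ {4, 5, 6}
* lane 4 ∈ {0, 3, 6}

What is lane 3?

lane 1 must be 1 (only option left). Remove 1 from lane 5, lane 7.
The 6 still-open variables together cover exactly {0, 2, 3, 4, 5, 6} — 6 values for 6 variables — and 5 appears only in lane 3's list, so lane 3 = 5.

5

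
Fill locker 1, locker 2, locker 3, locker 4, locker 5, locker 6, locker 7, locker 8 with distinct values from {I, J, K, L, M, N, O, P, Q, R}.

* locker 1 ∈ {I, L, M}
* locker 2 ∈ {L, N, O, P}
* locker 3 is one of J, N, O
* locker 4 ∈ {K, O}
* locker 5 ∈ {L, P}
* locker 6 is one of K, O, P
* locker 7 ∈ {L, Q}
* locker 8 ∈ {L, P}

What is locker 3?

J

locker 5 and locker 8 share exactly the 2 values {L, P}; by pigeonhole those values go to them, so strike L, P from locker 1, locker 2, locker 6, locker 7.
locker 7 must be Q (only option left).
locker 4 and locker 6 share exactly the 2 values {K, O}; by pigeonhole those values go to them, so strike K, O from locker 2, locker 3.
locker 2 has just one choice, so locker 2 = N. So locker 3 can't be N.
So locker 3 = J.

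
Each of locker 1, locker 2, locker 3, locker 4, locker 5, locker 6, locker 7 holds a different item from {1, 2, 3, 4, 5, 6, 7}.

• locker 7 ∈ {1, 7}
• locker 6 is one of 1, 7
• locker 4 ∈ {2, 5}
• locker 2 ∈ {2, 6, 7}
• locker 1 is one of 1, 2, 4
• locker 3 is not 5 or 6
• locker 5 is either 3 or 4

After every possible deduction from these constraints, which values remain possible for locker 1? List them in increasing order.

2, 4

The 7 variables draw from only 7 values {1, 2, 3, 4, 5, 6, 7}, so each is used; only locker 4 can be 5, hence locker 4 = 5.
The 6 still-open variables draw from only 6 values {1, 2, 3, 4, 6, 7}, so each is used; only locker 2 can be 6, hence locker 2 = 6.
The 2 variables locker 6 and locker 7 are confined to {1, 7}, which locks those values in; drop them from locker 1, locker 3.
No further eliminations apply; locker 1 can still be any of 2, 4.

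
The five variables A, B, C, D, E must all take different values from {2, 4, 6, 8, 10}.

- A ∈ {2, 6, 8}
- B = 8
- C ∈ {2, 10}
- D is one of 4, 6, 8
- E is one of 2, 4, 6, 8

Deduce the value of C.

10

B has just one choice, so B = 8. Remove 8 from A, D, E.
The 4 still-open variables together cover exactly {2, 4, 6, 10} — 4 values for 4 variables — and 10 appears only in C's list, so C = 10.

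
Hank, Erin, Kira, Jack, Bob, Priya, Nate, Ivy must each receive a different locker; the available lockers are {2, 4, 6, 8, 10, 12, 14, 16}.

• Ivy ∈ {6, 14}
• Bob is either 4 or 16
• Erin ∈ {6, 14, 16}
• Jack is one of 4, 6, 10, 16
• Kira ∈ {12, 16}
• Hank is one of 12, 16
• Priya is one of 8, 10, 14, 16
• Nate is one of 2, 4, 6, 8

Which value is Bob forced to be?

Among the 8 variables, 2 fits only Nate (and all 8 values in {2, 4, 6, 8, 10, 12, 14, 16} must be used), so Nate = 2.
The 7 still-open variables together cover exactly {4, 6, 8, 10, 12, 14, 16} — 7 values for 7 variables — and 8 appears only in Priya's list, so Priya = 8.
The 6 still-open variables together cover exactly {4, 6, 10, 12, 14, 16} — 6 values for 6 variables — and 10 appears only in Jack's list, so Jack = 10.
The 5 still-open variables draw from only 5 values {4, 6, 12, 14, 16}, so each is used; only Bob can be 4, hence Bob = 4.

4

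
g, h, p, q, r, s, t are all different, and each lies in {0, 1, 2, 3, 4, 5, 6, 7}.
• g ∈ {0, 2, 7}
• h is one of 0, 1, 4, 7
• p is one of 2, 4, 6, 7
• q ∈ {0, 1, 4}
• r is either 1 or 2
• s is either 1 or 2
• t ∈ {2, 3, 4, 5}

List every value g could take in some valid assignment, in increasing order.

0, 7

The 2 variables r and s are confined to {1, 2}, which locks those values in; drop them from g, h, p, q, t.
The 3 variables g, h, q are confined to {0, 4, 7}, which locks those values in; drop them from p, t.
p's domain is down to {6}, so p = 6.
No further eliminations apply; g can still be any of 0, 7.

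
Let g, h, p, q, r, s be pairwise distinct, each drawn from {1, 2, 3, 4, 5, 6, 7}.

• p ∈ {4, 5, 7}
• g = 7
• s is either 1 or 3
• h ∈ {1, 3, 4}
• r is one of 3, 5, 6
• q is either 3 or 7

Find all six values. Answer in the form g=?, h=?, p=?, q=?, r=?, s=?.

g's domain is down to {7}, so g = 7. Strike 7 from p, q.
That leaves q = 3. Strike 3 from h, r, s.
s's domain is down to {1}, so s = 1. Eliminate 1 elsewhere: h.
That leaves h = 4. Strike 4 from p.
p has just one choice, so p = 5. Strike 5 from r.
r's domain is down to {6}, so r = 6.

g=7, h=4, p=5, q=3, r=6, s=1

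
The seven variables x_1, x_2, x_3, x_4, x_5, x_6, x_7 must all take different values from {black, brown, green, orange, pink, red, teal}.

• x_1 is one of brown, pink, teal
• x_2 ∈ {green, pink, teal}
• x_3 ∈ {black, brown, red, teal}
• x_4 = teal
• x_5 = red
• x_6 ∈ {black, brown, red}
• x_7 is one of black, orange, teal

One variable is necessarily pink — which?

x_4's domain is down to {teal}, so x_4 = teal. So x_1, x_2, x_3, x_7 can't be teal.
That leaves x_5 = red. Remove red from x_3, x_6.
The 5 still-open variables draw from only 5 values {black, brown, green, orange, pink}, so each is used; only x_2 can be green, hence x_2 = green.
The 4 still-open variables together cover exactly {black, brown, orange, pink} — 4 values for 4 variables — and orange appears only in x_7's list, so x_7 = orange.
The 3 still-open variables draw from only 3 values {black, brown, pink}, so each is used; only x_1 can be pink, hence x_1 = pink.

x_1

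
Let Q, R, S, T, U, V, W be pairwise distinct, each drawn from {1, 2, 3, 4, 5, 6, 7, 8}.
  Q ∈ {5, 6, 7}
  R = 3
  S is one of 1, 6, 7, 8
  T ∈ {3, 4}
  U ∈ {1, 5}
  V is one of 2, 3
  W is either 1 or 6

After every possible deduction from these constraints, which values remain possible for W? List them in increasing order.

1, 6

R has just one choice, so R = 3. Eliminate 3 elsewhere: T, V.
T has just one choice, so T = 4.
That leaves V = 2.
No further eliminations apply; W can still be any of 1, 6.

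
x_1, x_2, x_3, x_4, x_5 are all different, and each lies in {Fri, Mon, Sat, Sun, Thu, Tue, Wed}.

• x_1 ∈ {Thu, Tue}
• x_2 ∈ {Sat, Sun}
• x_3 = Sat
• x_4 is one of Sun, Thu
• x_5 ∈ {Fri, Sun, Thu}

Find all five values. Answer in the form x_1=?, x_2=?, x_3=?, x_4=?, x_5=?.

x_3 must be Sat (only option left). Remove Sat from x_2.
x_2 must be Sun (only option left). Strike Sun from x_4, x_5.
x_4 has just one choice, so x_4 = Thu. Strike Thu from x_1, x_5.
x_5 must be Fri (only option left).
That leaves x_1 = Tue.

x_1=Tue, x_2=Sun, x_3=Sat, x_4=Thu, x_5=Fri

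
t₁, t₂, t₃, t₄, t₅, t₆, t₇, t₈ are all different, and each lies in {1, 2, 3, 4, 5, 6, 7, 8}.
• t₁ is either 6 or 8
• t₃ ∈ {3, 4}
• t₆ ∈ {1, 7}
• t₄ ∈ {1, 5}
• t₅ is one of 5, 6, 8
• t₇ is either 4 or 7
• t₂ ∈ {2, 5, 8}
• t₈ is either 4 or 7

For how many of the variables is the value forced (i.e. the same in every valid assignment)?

Among the 8 variables, 2 fits only t₂ (and all 8 values in {1, 2, 3, 4, 5, 6, 7, 8} must be used), so t₂ = 2.
Among the 7 still-open variables, 3 fits only t₃ (and all 7 values in {1, 3, 4, 5, 6, 7, 8} must be used), so t₃ = 3.
The 2 variables t₇ and t₈ are confined to {4, 7}, which locks those values in; drop them from t₆.
That leaves t₆ = 1. Remove 1 from t₄.
That leaves t₄ = 5. Remove 5 from t₅.
Determined: t₂=2, t₃=3, t₄=5, t₆=1. The other variables each still have more than one consistent value. That makes 4.

4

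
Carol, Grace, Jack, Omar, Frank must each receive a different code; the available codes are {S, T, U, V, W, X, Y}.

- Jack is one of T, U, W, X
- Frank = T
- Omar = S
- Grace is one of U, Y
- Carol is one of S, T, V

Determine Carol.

Omar's domain is down to {S}, so Omar = S. Eliminate S elsewhere: Carol.
Frank must be T (only option left). So Carol, Jack can't be T.
So Carol = V.

V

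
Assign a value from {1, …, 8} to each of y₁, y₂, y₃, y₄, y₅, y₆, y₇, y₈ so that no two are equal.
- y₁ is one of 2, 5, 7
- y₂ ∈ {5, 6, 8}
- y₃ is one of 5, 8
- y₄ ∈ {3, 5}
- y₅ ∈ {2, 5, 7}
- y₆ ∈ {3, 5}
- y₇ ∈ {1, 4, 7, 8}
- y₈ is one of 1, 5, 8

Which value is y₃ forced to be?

Among the 8 variables, 4 fits only y₇ (and all 8 values in {1, 2, 3, 4, 5, 6, 7, 8} must be used), so y₇ = 4.
Among the 7 still-open variables, 1 fits only y₈ (and all 7 values in {1, 2, 3, 5, 6, 7, 8} must be used), so y₈ = 1.
The 6 still-open variables together cover exactly {2, 3, 5, 6, 7, 8} — 6 values for 6 variables — and 6 appears only in y₂'s list, so y₂ = 6.
The 5 still-open variables together cover exactly {2, 3, 5, 7, 8} — 5 values for 5 variables — and 8 appears only in y₃'s list, so y₃ = 8.

8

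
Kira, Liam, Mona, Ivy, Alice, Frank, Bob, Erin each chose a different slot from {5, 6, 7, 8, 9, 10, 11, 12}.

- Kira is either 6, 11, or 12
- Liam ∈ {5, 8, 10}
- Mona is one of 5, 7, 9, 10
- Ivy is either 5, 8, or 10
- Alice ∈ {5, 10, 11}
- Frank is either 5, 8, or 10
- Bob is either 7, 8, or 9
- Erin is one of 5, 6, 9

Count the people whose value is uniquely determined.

3

Among the 8 variables, 12 fits only Kira (and all 8 values in {5, 6, 7, 8, 9, 10, 11, 12} must be used), so Kira = 12.
Among the 7 still-open variables, 6 fits only Erin (and all 7 values in {5, 6, 7, 8, 9, 10, 11} must be used), so Erin = 6.
The 6 still-open variables together cover exactly {5, 7, 8, 9, 10, 11} — 6 values for 6 variables — and 11 appears only in Alice's list, so Alice = 11.
The 3 variables Liam, Ivy, Frank are confined to {5, 8, 10}, which locks those values in; drop them from Mona, Bob.
Determined: Kira=12, Alice=11, Erin=6. The other people each still have more than one consistent value. That makes 3.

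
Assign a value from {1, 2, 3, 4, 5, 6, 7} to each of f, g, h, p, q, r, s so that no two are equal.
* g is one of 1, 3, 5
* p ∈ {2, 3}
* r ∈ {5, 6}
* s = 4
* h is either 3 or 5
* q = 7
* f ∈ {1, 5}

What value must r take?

6

q has just one choice, so q = 7.
s's domain is down to {4}, so s = 4.
The 5 still-open variables together cover exactly {1, 2, 3, 5, 6} — 5 values for 5 variables — and 2 appears only in p's list, so p = 2.
The 4 still-open variables draw from only 4 values {1, 3, 5, 6}, so each is used; only r can be 6, hence r = 6.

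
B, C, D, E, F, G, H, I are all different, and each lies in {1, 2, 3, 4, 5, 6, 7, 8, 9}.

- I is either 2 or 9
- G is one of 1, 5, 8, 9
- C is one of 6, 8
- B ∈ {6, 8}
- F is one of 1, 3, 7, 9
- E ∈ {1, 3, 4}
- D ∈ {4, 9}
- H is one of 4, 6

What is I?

B and C share exactly the 2 values {6, 8}; by pigeonhole those values go to them, so strike 6, 8 from G, H.
That leaves H = 4. Remove 4 from D, E.
D's domain is down to {9}, so D = 9. So F, G, I can't be 9.
So I = 2.

2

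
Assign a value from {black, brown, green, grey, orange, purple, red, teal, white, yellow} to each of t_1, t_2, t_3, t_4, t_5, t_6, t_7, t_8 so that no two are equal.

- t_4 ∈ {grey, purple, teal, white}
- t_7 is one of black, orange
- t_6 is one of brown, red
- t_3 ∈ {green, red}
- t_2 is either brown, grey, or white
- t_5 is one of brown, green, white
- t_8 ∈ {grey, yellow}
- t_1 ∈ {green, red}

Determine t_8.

t_1 and t_3 share exactly the 2 values {green, red}; by pigeonhole those values go to them, so strike green, red from t_5, t_6.
That leaves t_6 = brown. So t_2, t_5 can't be brown.
t_5's domain is down to {white}, so t_5 = white. Strike white from t_2, t_4.
t_2's domain is down to {grey}, so t_2 = grey. So t_4, t_8 can't be grey.
So t_8 = yellow.

yellow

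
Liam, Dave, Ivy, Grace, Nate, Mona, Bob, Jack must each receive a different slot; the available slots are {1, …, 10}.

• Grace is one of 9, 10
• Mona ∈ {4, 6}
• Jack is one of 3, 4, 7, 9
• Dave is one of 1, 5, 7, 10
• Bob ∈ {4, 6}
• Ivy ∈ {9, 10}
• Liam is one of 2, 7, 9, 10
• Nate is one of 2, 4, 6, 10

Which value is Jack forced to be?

The 2 variables Ivy and Grace are confined to {9, 10}, which locks those values in; drop them from Liam, Dave, Nate, Jack.
Mona and Bob between them cover only {4, 6} — a naked pair. Remove those values from Nate, Jack.
Nate has just one choice, so Nate = 2. So Liam can't be 2.
Liam's domain is down to {7}, so Liam = 7. So Dave, Jack can't be 7.
So Jack = 3.

3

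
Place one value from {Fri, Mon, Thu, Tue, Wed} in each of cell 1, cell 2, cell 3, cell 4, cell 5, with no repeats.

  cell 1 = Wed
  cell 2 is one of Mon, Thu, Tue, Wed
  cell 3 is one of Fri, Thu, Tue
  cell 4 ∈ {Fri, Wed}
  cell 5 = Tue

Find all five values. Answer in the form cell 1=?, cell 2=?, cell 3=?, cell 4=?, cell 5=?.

cell 1=Wed, cell 2=Mon, cell 3=Thu, cell 4=Fri, cell 5=Tue

cell 1 has just one choice, so cell 1 = Wed. Remove Wed from cell 2, cell 4.
cell 4 must be Fri (only option left). Eliminate Fri elsewhere: cell 3.
cell 5 has just one choice, so cell 5 = Tue. Remove Tue from cell 2, cell 3.
cell 3 must be Thu (only option left). Eliminate Thu elsewhere: cell 2.
cell 2's domain is down to {Mon}, so cell 2 = Mon.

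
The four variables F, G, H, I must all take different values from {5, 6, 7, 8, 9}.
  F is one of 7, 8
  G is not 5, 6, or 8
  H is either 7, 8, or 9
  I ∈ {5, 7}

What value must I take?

5

The 4 variables together cover exactly {5, 7, 8, 9} — 4 values for 4 variables — and 5 appears only in I's list, so I = 5.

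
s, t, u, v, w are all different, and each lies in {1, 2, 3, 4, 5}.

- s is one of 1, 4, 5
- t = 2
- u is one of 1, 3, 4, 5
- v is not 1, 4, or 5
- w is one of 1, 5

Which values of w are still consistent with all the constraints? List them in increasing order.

1, 5

t must be 2 (only option left). Remove 2 from v.
v must be 3 (only option left). Strike 3 from u.
No further eliminations apply; w can still be any of 1, 5.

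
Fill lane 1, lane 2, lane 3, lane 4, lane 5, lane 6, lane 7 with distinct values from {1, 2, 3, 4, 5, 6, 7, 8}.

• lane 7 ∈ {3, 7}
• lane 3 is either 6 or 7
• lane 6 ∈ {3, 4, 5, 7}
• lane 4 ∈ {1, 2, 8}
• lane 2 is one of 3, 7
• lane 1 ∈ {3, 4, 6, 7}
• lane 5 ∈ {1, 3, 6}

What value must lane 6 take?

5

The 2 variables lane 2 and lane 7 are confined to {3, 7}, which locks those values in; drop them from lane 1, lane 3, lane 5, lane 6.
lane 3 has just one choice, so lane 3 = 6. Remove 6 from lane 1, lane 5.
lane 5 has just one choice, so lane 5 = 1. So lane 4 can't be 1.
lane 1 must be 4 (only option left). So lane 6 can't be 4.
So lane 6 = 5.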